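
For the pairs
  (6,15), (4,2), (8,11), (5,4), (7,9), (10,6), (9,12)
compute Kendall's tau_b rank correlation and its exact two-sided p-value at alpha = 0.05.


Step 1: Enumerate the 21 unordered pairs (i,j) with i<j and classify each by sign(x_j-x_i) * sign(y_j-y_i).
  (1,2):dx=-2,dy=-13->C; (1,3):dx=+2,dy=-4->D; (1,4):dx=-1,dy=-11->C; (1,5):dx=+1,dy=-6->D
  (1,6):dx=+4,dy=-9->D; (1,7):dx=+3,dy=-3->D; (2,3):dx=+4,dy=+9->C; (2,4):dx=+1,dy=+2->C
  (2,5):dx=+3,dy=+7->C; (2,6):dx=+6,dy=+4->C; (2,7):dx=+5,dy=+10->C; (3,4):dx=-3,dy=-7->C
  (3,5):dx=-1,dy=-2->C; (3,6):dx=+2,dy=-5->D; (3,7):dx=+1,dy=+1->C; (4,5):dx=+2,dy=+5->C
  (4,6):dx=+5,dy=+2->C; (4,7):dx=+4,dy=+8->C; (5,6):dx=+3,dy=-3->D; (5,7):dx=+2,dy=+3->C
  (6,7):dx=-1,dy=+6->D
Step 2: C = 14, D = 7, total pairs = 21.
Step 3: tau = (C - D)/(n(n-1)/2) = (14 - 7)/21 = 0.333333.
Step 4: Exact two-sided p-value (enumerate n! = 5040 permutations of y under H0): p = 0.381349.
Step 5: alpha = 0.05. fail to reject H0.

tau_b = 0.3333 (C=14, D=7), p = 0.381349, fail to reject H0.


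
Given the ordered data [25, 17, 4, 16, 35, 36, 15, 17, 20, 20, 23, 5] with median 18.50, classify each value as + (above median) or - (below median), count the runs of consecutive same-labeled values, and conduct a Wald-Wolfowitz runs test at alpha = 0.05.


Step 1: Compute median = 18.50; label A = above, B = below.
Labels in order: ABBBAABBAAAB  (n_A = 6, n_B = 6)
Step 2: Count runs R = 6.
Step 3: Under H0 (random ordering), E[R] = 2*n_A*n_B/(n_A+n_B) + 1 = 2*6*6/12 + 1 = 7.0000.
        Var[R] = 2*n_A*n_B*(2*n_A*n_B - n_A - n_B) / ((n_A+n_B)^2 * (n_A+n_B-1)) = 4320/1584 = 2.7273.
        SD[R] = 1.6514.
Step 4: Continuity-corrected z = (R + 0.5 - E[R]) / SD[R] = (6 + 0.5 - 7.0000) / 1.6514 = -0.3028.
Step 5: Two-sided p-value via normal approximation = 2*(1 - Phi(|z|)) = 0.762069.
Step 6: alpha = 0.05. fail to reject H0.

R = 6, z = -0.3028, p = 0.762069, fail to reject H0.


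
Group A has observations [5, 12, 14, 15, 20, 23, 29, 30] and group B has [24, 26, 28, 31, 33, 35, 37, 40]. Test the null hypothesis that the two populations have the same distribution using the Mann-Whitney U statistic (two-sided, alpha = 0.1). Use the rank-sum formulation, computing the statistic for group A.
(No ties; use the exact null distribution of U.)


Step 1: Combine and sort all 16 observations; assign midranks.
sorted (value, group): (5,X), (12,X), (14,X), (15,X), (20,X), (23,X), (24,Y), (26,Y), (28,Y), (29,X), (30,X), (31,Y), (33,Y), (35,Y), (37,Y), (40,Y)
ranks: 5->1, 12->2, 14->3, 15->4, 20->5, 23->6, 24->7, 26->8, 28->9, 29->10, 30->11, 31->12, 33->13, 35->14, 37->15, 40->16
Step 2: Rank sum for X: R1 = 1 + 2 + 3 + 4 + 5 + 6 + 10 + 11 = 42.
Step 3: U_X = R1 - n1(n1+1)/2 = 42 - 8*9/2 = 42 - 36 = 6.
       U_Y = n1*n2 - U_X = 64 - 6 = 58.
Step 4: No ties, so the exact null distribution of U (based on enumerating the C(16,8) = 12870 equally likely rank assignments) gives the two-sided p-value.
Step 5: p-value = 0.004662; compare to alpha = 0.1. reject H0.

U_X = 6, p = 0.004662, reject H0 at alpha = 0.1.


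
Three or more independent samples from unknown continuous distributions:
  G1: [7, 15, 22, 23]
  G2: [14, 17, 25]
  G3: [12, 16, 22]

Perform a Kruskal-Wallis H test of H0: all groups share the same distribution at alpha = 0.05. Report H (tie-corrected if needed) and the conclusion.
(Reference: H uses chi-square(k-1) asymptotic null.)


Step 1: Combine all N = 10 observations and assign midranks.
sorted (value, group, rank): (7,G1,1), (12,G3,2), (14,G2,3), (15,G1,4), (16,G3,5), (17,G2,6), (22,G1,7.5), (22,G3,7.5), (23,G1,9), (25,G2,10)
Step 2: Sum ranks within each group.
R_1 = 21.5 (n_1 = 4)
R_2 = 19 (n_2 = 3)
R_3 = 14.5 (n_3 = 3)
Step 3: H = 12/(N(N+1)) * sum(R_i^2/n_i) - 3(N+1)
     = 12/(10*11) * (21.5^2/4 + 19^2/3 + 14.5^2/3) - 3*11
     = 0.109091 * 305.979 - 33
     = 0.379545.
Step 4: Ties present; correction factor C = 1 - 6/(10^3 - 10) = 0.993939. Corrected H = 0.379545 / 0.993939 = 0.381860.
Step 5: Under H0, H ~ chi^2(2); p-value = 0.826191.
Step 6: alpha = 0.05. fail to reject H0.

H = 0.3819, df = 2, p = 0.826191, fail to reject H0.


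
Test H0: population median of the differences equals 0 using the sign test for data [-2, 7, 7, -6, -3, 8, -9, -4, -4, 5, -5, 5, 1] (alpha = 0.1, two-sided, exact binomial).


Step 1: Discard zero differences. Original n = 13; n_eff = number of nonzero differences = 13.
Nonzero differences (with sign): -2, +7, +7, -6, -3, +8, -9, -4, -4, +5, -5, +5, +1
Step 2: Count signs: positive = 6, negative = 7.
Step 3: Under H0: P(positive) = 0.5, so the number of positives S ~ Bin(13, 0.5).
Step 4: Two-sided exact p-value = sum of Bin(13,0.5) probabilities at or below the observed probability = 1.000000.
Step 5: alpha = 0.1. fail to reject H0.

n_eff = 13, pos = 6, neg = 7, p = 1.000000, fail to reject H0.


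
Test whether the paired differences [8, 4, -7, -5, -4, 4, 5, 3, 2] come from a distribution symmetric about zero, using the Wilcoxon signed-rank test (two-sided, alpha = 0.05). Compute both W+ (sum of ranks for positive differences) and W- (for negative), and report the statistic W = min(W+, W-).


Step 1: Drop any zero differences (none here) and take |d_i|.
|d| = [8, 4, 7, 5, 4, 4, 5, 3, 2]
Step 2: Midrank |d_i| (ties get averaged ranks).
ranks: |8|->9, |4|->4, |7|->8, |5|->6.5, |4|->4, |4|->4, |5|->6.5, |3|->2, |2|->1
Step 3: Attach original signs; sum ranks with positive sign and with negative sign.
W+ = 9 + 4 + 4 + 6.5 + 2 + 1 = 26.5
W- = 8 + 6.5 + 4 = 18.5
(Check: W+ + W- = 45 should equal n(n+1)/2 = 45.)
Step 4: Test statistic W = min(W+, W-) = 18.5.
Step 5: Ties in |d|, so use the tie-corrected normal approximation.
        E[W] = n(n+1)/4 = 9*10/4 = 22.5.
        Tie groups: |d|=4 (t=3), |d|=5 (t=2); sum(t^3 - t) = 30.
        Var[W] = n(n+1)(2n+1)/24 - sum(t^3-t)/48 = 1710/24 - 30/48 = 70.625.
        z = (W - E[W]) / sqrt(Var[W]) = (18.5 - 22.5) / 8.4039 = -0.4760.
        Two-sided p = 2*Phi(z) = 0.634095.
Step 6: alpha = 0.05. fail to reject H0.

W+ = 26.5, W- = 18.5, W = min = 18.5, p = 0.634095, fail to reject H0.


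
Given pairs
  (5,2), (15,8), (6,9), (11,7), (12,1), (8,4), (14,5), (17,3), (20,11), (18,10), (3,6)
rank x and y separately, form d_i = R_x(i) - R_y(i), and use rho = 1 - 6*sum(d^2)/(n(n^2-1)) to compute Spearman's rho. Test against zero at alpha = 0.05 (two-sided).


Step 1: Rank x and y separately (midranks; no ties here).
rank(x): 5->2, 15->8, 6->3, 11->5, 12->6, 8->4, 14->7, 17->9, 20->11, 18->10, 3->1
rank(y): 2->2, 8->8, 9->9, 7->7, 1->1, 4->4, 5->5, 3->3, 11->11, 10->10, 6->6
Step 2: d_i = R_x(i) - R_y(i); compute d_i^2.
  (2-2)^2=0, (8-8)^2=0, (3-9)^2=36, (5-7)^2=4, (6-1)^2=25, (4-4)^2=0, (7-5)^2=4, (9-3)^2=36, (11-11)^2=0, (10-10)^2=0, (1-6)^2=25
sum(d^2) = 130.
Step 3: rho = 1 - 6*130 / (11*(11^2 - 1)) = 1 - 780/1320 = 0.409091.
Step 4: Under H0, t = rho * sqrt((n-2)/(1-rho^2)) = 1.3450 ~ t(9).
Step 5: Two-sided p-value from the t-distribution with 9 df = 0.211545.
Step 6: alpha = 0.05. fail to reject H0.

rho = 0.4091, p = 0.211545, fail to reject H0 at alpha = 0.05.


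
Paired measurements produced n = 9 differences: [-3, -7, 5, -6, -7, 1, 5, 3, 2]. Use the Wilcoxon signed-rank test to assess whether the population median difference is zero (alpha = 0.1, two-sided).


Step 1: Drop any zero differences (none here) and take |d_i|.
|d| = [3, 7, 5, 6, 7, 1, 5, 3, 2]
Step 2: Midrank |d_i| (ties get averaged ranks).
ranks: |3|->3.5, |7|->8.5, |5|->5.5, |6|->7, |7|->8.5, |1|->1, |5|->5.5, |3|->3.5, |2|->2
Step 3: Attach original signs; sum ranks with positive sign and with negative sign.
W+ = 5.5 + 1 + 5.5 + 3.5 + 2 = 17.5
W- = 3.5 + 8.5 + 7 + 8.5 = 27.5
(Check: W+ + W- = 45 should equal n(n+1)/2 = 45.)
Step 4: Test statistic W = min(W+, W-) = 17.5.
Step 5: Ties in |d|, so use the tie-corrected normal approximation.
        E[W] = n(n+1)/4 = 9*10/4 = 22.5.
        Tie groups: |d|=3 (t=2), |d|=5 (t=2), |d|=7 (t=2); sum(t^3 - t) = 18.
        Var[W] = n(n+1)(2n+1)/24 - sum(t^3-t)/48 = 1710/24 - 18/48 = 70.875.
        z = (W - E[W]) / sqrt(Var[W]) = (17.5 - 22.5) / 8.4187 = -0.5939.
        Two-sided p = 2*Phi(z) = 0.552570.
Step 6: alpha = 0.1. fail to reject H0.

W+ = 17.5, W- = 27.5, W = min = 17.5, p = 0.552570, fail to reject H0.


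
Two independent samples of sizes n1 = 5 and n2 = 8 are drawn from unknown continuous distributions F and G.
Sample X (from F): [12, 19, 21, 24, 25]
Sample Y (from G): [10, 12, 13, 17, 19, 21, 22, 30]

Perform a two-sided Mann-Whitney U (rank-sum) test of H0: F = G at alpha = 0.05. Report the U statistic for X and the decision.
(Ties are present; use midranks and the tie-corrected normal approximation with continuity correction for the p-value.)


Step 1: Combine and sort all 13 observations; assign midranks.
sorted (value, group): (10,Y), (12,X), (12,Y), (13,Y), (17,Y), (19,X), (19,Y), (21,X), (21,Y), (22,Y), (24,X), (25,X), (30,Y)
ranks: 10->1, 12->2.5, 12->2.5, 13->4, 17->5, 19->6.5, 19->6.5, 21->8.5, 21->8.5, 22->10, 24->11, 25->12, 30->13
Step 2: Rank sum for X: R1 = 2.5 + 6.5 + 8.5 + 11 + 12 = 40.5.
Step 3: U_X = R1 - n1(n1+1)/2 = 40.5 - 5*6/2 = 40.5 - 15 = 25.5.
       U_Y = n1*n2 - U_X = 40 - 25.5 = 14.5.
Step 4: Ties are present, so use the tie-corrected normal approximation (with continuity correction) for the p-value.
Step 5: p-value = 0.462364; compare to alpha = 0.05. fail to reject H0.

U_X = 25.5, p = 0.462364, fail to reject H0 at alpha = 0.05.


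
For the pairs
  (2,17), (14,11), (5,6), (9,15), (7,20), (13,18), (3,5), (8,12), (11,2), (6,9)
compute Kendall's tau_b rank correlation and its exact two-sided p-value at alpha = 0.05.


Step 1: Enumerate the 45 unordered pairs (i,j) with i<j and classify each by sign(x_j-x_i) * sign(y_j-y_i).
  (1,2):dx=+12,dy=-6->D; (1,3):dx=+3,dy=-11->D; (1,4):dx=+7,dy=-2->D; (1,5):dx=+5,dy=+3->C
  (1,6):dx=+11,dy=+1->C; (1,7):dx=+1,dy=-12->D; (1,8):dx=+6,dy=-5->D; (1,9):dx=+9,dy=-15->D
  (1,10):dx=+4,dy=-8->D; (2,3):dx=-9,dy=-5->C; (2,4):dx=-5,dy=+4->D; (2,5):dx=-7,dy=+9->D
  (2,6):dx=-1,dy=+7->D; (2,7):dx=-11,dy=-6->C; (2,8):dx=-6,dy=+1->D; (2,9):dx=-3,dy=-9->C
  (2,10):dx=-8,dy=-2->C; (3,4):dx=+4,dy=+9->C; (3,5):dx=+2,dy=+14->C; (3,6):dx=+8,dy=+12->C
  (3,7):dx=-2,dy=-1->C; (3,8):dx=+3,dy=+6->C; (3,9):dx=+6,dy=-4->D; (3,10):dx=+1,dy=+3->C
  (4,5):dx=-2,dy=+5->D; (4,6):dx=+4,dy=+3->C; (4,7):dx=-6,dy=-10->C; (4,8):dx=-1,dy=-3->C
  (4,9):dx=+2,dy=-13->D; (4,10):dx=-3,dy=-6->C; (5,6):dx=+6,dy=-2->D; (5,7):dx=-4,dy=-15->C
  (5,8):dx=+1,dy=-8->D; (5,9):dx=+4,dy=-18->D; (5,10):dx=-1,dy=-11->C; (6,7):dx=-10,dy=-13->C
  (6,8):dx=-5,dy=-6->C; (6,9):dx=-2,dy=-16->C; (6,10):dx=-7,dy=-9->C; (7,8):dx=+5,dy=+7->C
  (7,9):dx=+8,dy=-3->D; (7,10):dx=+3,dy=+4->C; (8,9):dx=+3,dy=-10->D; (8,10):dx=-2,dy=-3->C
  (9,10):dx=-5,dy=+7->D
Step 2: C = 25, D = 20, total pairs = 45.
Step 3: tau = (C - D)/(n(n-1)/2) = (25 - 20)/45 = 0.111111.
Step 4: Exact two-sided p-value (enumerate n! = 3628800 permutations of y under H0): p = 0.727490.
Step 5: alpha = 0.05. fail to reject H0.

tau_b = 0.1111 (C=25, D=20), p = 0.727490, fail to reject H0.


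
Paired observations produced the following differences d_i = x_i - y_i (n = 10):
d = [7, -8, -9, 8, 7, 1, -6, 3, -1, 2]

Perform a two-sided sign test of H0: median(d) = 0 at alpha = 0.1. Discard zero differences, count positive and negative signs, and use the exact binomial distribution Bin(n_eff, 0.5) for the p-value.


Step 1: Discard zero differences. Original n = 10; n_eff = number of nonzero differences = 10.
Nonzero differences (with sign): +7, -8, -9, +8, +7, +1, -6, +3, -1, +2
Step 2: Count signs: positive = 6, negative = 4.
Step 3: Under H0: P(positive) = 0.5, so the number of positives S ~ Bin(10, 0.5).
Step 4: Two-sided exact p-value = sum of Bin(10,0.5) probabilities at or below the observed probability = 0.753906.
Step 5: alpha = 0.1. fail to reject H0.

n_eff = 10, pos = 6, neg = 4, p = 0.753906, fail to reject H0.


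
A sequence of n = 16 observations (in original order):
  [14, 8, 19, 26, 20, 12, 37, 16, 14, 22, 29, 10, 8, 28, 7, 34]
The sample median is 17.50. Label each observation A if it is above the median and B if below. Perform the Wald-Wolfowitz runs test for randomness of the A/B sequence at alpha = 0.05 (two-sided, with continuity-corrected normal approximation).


Step 1: Compute median = 17.50; label A = above, B = below.
Labels in order: BBAAABABBAABBABA  (n_A = 8, n_B = 8)
Step 2: Count runs R = 10.
Step 3: Under H0 (random ordering), E[R] = 2*n_A*n_B/(n_A+n_B) + 1 = 2*8*8/16 + 1 = 9.0000.
        Var[R] = 2*n_A*n_B*(2*n_A*n_B - n_A - n_B) / ((n_A+n_B)^2 * (n_A+n_B-1)) = 14336/3840 = 3.7333.
        SD[R] = 1.9322.
Step 4: Continuity-corrected z = (R - 0.5 - E[R]) / SD[R] = (10 - 0.5 - 9.0000) / 1.9322 = 0.2588.
Step 5: Two-sided p-value via normal approximation = 2*(1 - Phi(|z|)) = 0.795809.
Step 6: alpha = 0.05. fail to reject H0.

R = 10, z = 0.2588, p = 0.795809, fail to reject H0.


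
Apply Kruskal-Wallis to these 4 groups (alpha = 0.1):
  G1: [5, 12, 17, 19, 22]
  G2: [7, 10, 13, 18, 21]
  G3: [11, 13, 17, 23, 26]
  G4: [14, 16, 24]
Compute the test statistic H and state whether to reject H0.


Step 1: Combine all N = 18 observations and assign midranks.
sorted (value, group, rank): (5,G1,1), (7,G2,2), (10,G2,3), (11,G3,4), (12,G1,5), (13,G2,6.5), (13,G3,6.5), (14,G4,8), (16,G4,9), (17,G1,10.5), (17,G3,10.5), (18,G2,12), (19,G1,13), (21,G2,14), (22,G1,15), (23,G3,16), (24,G4,17), (26,G3,18)
Step 2: Sum ranks within each group.
R_1 = 44.5 (n_1 = 5)
R_2 = 37.5 (n_2 = 5)
R_3 = 55 (n_3 = 5)
R_4 = 34 (n_4 = 3)
Step 3: H = 12/(N(N+1)) * sum(R_i^2/n_i) - 3(N+1)
     = 12/(18*19) * (44.5^2/5 + 37.5^2/5 + 55^2/5 + 34^2/3) - 3*19
     = 0.035088 * 1667.63 - 57
     = 1.513450.
Step 4: Ties present; correction factor C = 1 - 12/(18^3 - 18) = 0.997936. Corrected H = 1.513450 / 0.997936 = 1.516580.
Step 5: Under H0, H ~ chi^2(3); p-value = 0.678449.
Step 6: alpha = 0.1. fail to reject H0.

H = 1.5166, df = 3, p = 0.678449, fail to reject H0.


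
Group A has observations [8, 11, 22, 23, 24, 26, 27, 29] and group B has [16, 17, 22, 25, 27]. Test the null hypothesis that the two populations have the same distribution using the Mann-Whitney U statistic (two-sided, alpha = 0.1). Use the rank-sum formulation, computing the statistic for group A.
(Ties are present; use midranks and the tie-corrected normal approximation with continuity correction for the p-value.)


Step 1: Combine and sort all 13 observations; assign midranks.
sorted (value, group): (8,X), (11,X), (16,Y), (17,Y), (22,X), (22,Y), (23,X), (24,X), (25,Y), (26,X), (27,X), (27,Y), (29,X)
ranks: 8->1, 11->2, 16->3, 17->4, 22->5.5, 22->5.5, 23->7, 24->8, 25->9, 26->10, 27->11.5, 27->11.5, 29->13
Step 2: Rank sum for X: R1 = 1 + 2 + 5.5 + 7 + 8 + 10 + 11.5 + 13 = 58.
Step 3: U_X = R1 - n1(n1+1)/2 = 58 - 8*9/2 = 58 - 36 = 22.
       U_Y = n1*n2 - U_X = 40 - 22 = 18.
Step 4: Ties are present, so use the tie-corrected normal approximation (with continuity correction) for the p-value.
Step 5: p-value = 0.825728; compare to alpha = 0.1. fail to reject H0.

U_X = 22, p = 0.825728, fail to reject H0 at alpha = 0.1.


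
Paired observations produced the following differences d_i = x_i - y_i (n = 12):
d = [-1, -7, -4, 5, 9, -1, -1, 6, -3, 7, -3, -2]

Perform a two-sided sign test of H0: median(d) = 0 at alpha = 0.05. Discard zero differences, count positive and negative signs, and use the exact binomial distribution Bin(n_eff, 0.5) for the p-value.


Step 1: Discard zero differences. Original n = 12; n_eff = number of nonzero differences = 12.
Nonzero differences (with sign): -1, -7, -4, +5, +9, -1, -1, +6, -3, +7, -3, -2
Step 2: Count signs: positive = 4, negative = 8.
Step 3: Under H0: P(positive) = 0.5, so the number of positives S ~ Bin(12, 0.5).
Step 4: Two-sided exact p-value = sum of Bin(12,0.5) probabilities at or below the observed probability = 0.387695.
Step 5: alpha = 0.05. fail to reject H0.

n_eff = 12, pos = 4, neg = 8, p = 0.387695, fail to reject H0.


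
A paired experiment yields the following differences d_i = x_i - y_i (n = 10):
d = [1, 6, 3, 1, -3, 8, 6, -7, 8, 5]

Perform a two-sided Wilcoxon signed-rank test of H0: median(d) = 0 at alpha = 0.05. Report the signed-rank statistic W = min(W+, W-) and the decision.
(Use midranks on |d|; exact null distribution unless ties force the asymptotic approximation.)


Step 1: Drop any zero differences (none here) and take |d_i|.
|d| = [1, 6, 3, 1, 3, 8, 6, 7, 8, 5]
Step 2: Midrank |d_i| (ties get averaged ranks).
ranks: |1|->1.5, |6|->6.5, |3|->3.5, |1|->1.5, |3|->3.5, |8|->9.5, |6|->6.5, |7|->8, |8|->9.5, |5|->5
Step 3: Attach original signs; sum ranks with positive sign and with negative sign.
W+ = 1.5 + 6.5 + 3.5 + 1.5 + 9.5 + 6.5 + 9.5 + 5 = 43.5
W- = 3.5 + 8 = 11.5
(Check: W+ + W- = 55 should equal n(n+1)/2 = 55.)
Step 4: Test statistic W = min(W+, W-) = 11.5.
Step 5: Ties in |d|, so use the tie-corrected normal approximation.
        E[W] = n(n+1)/4 = 10*11/4 = 27.5.
        Tie groups: |d|=1 (t=2), |d|=3 (t=2), |d|=6 (t=2), |d|=8 (t=2); sum(t^3 - t) = 24.
        Var[W] = n(n+1)(2n+1)/24 - sum(t^3-t)/48 = 2310/24 - 24/48 = 95.75.
        z = (W - E[W]) / sqrt(Var[W]) = (11.5 - 27.5) / 9.7852 = -1.6351.
        Two-sided p = 2*Phi(z) = 0.102023.
Step 6: alpha = 0.05. fail to reject H0.

W+ = 43.5, W- = 11.5, W = min = 11.5, p = 0.102023, fail to reject H0.


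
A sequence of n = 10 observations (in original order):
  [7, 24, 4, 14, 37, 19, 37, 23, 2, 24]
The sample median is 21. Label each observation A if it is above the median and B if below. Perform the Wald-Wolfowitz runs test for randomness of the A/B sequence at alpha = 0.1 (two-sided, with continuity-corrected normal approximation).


Step 1: Compute median = 21; label A = above, B = below.
Labels in order: BABBABAABA  (n_A = 5, n_B = 5)
Step 2: Count runs R = 8.
Step 3: Under H0 (random ordering), E[R] = 2*n_A*n_B/(n_A+n_B) + 1 = 2*5*5/10 + 1 = 6.0000.
        Var[R] = 2*n_A*n_B*(2*n_A*n_B - n_A - n_B) / ((n_A+n_B)^2 * (n_A+n_B-1)) = 2000/900 = 2.2222.
        SD[R] = 1.4907.
Step 4: Continuity-corrected z = (R - 0.5 - E[R]) / SD[R] = (8 - 0.5 - 6.0000) / 1.4907 = 1.0062.
Step 5: Two-sided p-value via normal approximation = 2*(1 - Phi(|z|)) = 0.314305.
Step 6: alpha = 0.1. fail to reject H0.

R = 8, z = 1.0062, p = 0.314305, fail to reject H0.


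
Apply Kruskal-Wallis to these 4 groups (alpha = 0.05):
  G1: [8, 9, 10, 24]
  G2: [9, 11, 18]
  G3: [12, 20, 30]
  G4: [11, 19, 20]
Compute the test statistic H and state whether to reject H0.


Step 1: Combine all N = 13 observations and assign midranks.
sorted (value, group, rank): (8,G1,1), (9,G1,2.5), (9,G2,2.5), (10,G1,4), (11,G2,5.5), (11,G4,5.5), (12,G3,7), (18,G2,8), (19,G4,9), (20,G3,10.5), (20,G4,10.5), (24,G1,12), (30,G3,13)
Step 2: Sum ranks within each group.
R_1 = 19.5 (n_1 = 4)
R_2 = 16 (n_2 = 3)
R_3 = 30.5 (n_3 = 3)
R_4 = 25 (n_4 = 3)
Step 3: H = 12/(N(N+1)) * sum(R_i^2/n_i) - 3(N+1)
     = 12/(13*14) * (19.5^2/4 + 16^2/3 + 30.5^2/3 + 25^2/3) - 3*14
     = 0.065934 * 698.812 - 42
     = 4.075549.
Step 4: Ties present; correction factor C = 1 - 18/(13^3 - 13) = 0.991758. Corrected H = 4.075549 / 0.991758 = 4.109418.
Step 5: Under H0, H ~ chi^2(3); p-value = 0.249889.
Step 6: alpha = 0.05. fail to reject H0.

H = 4.1094, df = 3, p = 0.249889, fail to reject H0.


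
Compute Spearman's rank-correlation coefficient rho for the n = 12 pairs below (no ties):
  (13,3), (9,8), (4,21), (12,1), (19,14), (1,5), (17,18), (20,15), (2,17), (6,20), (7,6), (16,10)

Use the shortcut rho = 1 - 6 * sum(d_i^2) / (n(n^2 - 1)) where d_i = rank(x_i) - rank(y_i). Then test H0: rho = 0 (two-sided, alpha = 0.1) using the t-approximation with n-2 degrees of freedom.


Step 1: Rank x and y separately (midranks; no ties here).
rank(x): 13->8, 9->6, 4->3, 12->7, 19->11, 1->1, 17->10, 20->12, 2->2, 6->4, 7->5, 16->9
rank(y): 3->2, 8->5, 21->12, 1->1, 14->7, 5->3, 18->10, 15->8, 17->9, 20->11, 6->4, 10->6
Step 2: d_i = R_x(i) - R_y(i); compute d_i^2.
  (8-2)^2=36, (6-5)^2=1, (3-12)^2=81, (7-1)^2=36, (11-7)^2=16, (1-3)^2=4, (10-10)^2=0, (12-8)^2=16, (2-9)^2=49, (4-11)^2=49, (5-4)^2=1, (9-6)^2=9
sum(d^2) = 298.
Step 3: rho = 1 - 6*298 / (12*(12^2 - 1)) = 1 - 1788/1716 = -0.041958.
Step 4: Under H0, t = rho * sqrt((n-2)/(1-rho^2)) = -0.1328 ~ t(10).
Step 5: Two-sided p-value from the t-distribution with 10 df = 0.896986.
Step 6: alpha = 0.1. fail to reject H0.

rho = -0.0420, p = 0.896986, fail to reject H0 at alpha = 0.1.


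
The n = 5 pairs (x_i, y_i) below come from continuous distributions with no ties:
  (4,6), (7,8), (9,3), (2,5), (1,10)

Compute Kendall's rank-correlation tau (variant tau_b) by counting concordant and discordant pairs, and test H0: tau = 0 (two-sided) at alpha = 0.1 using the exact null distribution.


Step 1: Enumerate the 10 unordered pairs (i,j) with i<j and classify each by sign(x_j-x_i) * sign(y_j-y_i).
  (1,2):dx=+3,dy=+2->C; (1,3):dx=+5,dy=-3->D; (1,4):dx=-2,dy=-1->C; (1,5):dx=-3,dy=+4->D
  (2,3):dx=+2,dy=-5->D; (2,4):dx=-5,dy=-3->C; (2,5):dx=-6,dy=+2->D; (3,4):dx=-7,dy=+2->D
  (3,5):dx=-8,dy=+7->D; (4,5):dx=-1,dy=+5->D
Step 2: C = 3, D = 7, total pairs = 10.
Step 3: tau = (C - D)/(n(n-1)/2) = (3 - 7)/10 = -0.400000.
Step 4: Exact two-sided p-value (enumerate n! = 120 permutations of y under H0): p = 0.483333.
Step 5: alpha = 0.1. fail to reject H0.

tau_b = -0.4000 (C=3, D=7), p = 0.483333, fail to reject H0.


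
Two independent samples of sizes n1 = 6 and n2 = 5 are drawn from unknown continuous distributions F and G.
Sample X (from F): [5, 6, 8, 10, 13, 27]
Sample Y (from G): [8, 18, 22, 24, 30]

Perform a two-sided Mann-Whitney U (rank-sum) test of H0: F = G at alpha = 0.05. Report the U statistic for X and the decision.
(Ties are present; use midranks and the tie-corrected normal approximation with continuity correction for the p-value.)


Step 1: Combine and sort all 11 observations; assign midranks.
sorted (value, group): (5,X), (6,X), (8,X), (8,Y), (10,X), (13,X), (18,Y), (22,Y), (24,Y), (27,X), (30,Y)
ranks: 5->1, 6->2, 8->3.5, 8->3.5, 10->5, 13->6, 18->7, 22->8, 24->9, 27->10, 30->11
Step 2: Rank sum for X: R1 = 1 + 2 + 3.5 + 5 + 6 + 10 = 27.5.
Step 3: U_X = R1 - n1(n1+1)/2 = 27.5 - 6*7/2 = 27.5 - 21 = 6.5.
       U_Y = n1*n2 - U_X = 30 - 6.5 = 23.5.
Step 4: Ties are present, so use the tie-corrected normal approximation (with continuity correction) for the p-value.
Step 5: p-value = 0.143215; compare to alpha = 0.05. fail to reject H0.

U_X = 6.5, p = 0.143215, fail to reject H0 at alpha = 0.05.


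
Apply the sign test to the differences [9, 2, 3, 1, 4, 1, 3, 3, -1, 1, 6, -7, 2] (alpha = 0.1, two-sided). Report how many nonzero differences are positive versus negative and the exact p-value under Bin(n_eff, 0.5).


Step 1: Discard zero differences. Original n = 13; n_eff = number of nonzero differences = 13.
Nonzero differences (with sign): +9, +2, +3, +1, +4, +1, +3, +3, -1, +1, +6, -7, +2
Step 2: Count signs: positive = 11, negative = 2.
Step 3: Under H0: P(positive) = 0.5, so the number of positives S ~ Bin(13, 0.5).
Step 4: Two-sided exact p-value = sum of Bin(13,0.5) probabilities at or below the observed probability = 0.022461.
Step 5: alpha = 0.1. reject H0.

n_eff = 13, pos = 11, neg = 2, p = 0.022461, reject H0.


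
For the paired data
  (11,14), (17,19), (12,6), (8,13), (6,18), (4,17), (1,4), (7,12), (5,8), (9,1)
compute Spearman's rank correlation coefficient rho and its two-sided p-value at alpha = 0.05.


Step 1: Rank x and y separately (midranks; no ties here).
rank(x): 11->8, 17->10, 12->9, 8->6, 6->4, 4->2, 1->1, 7->5, 5->3, 9->7
rank(y): 14->7, 19->10, 6->3, 13->6, 18->9, 17->8, 4->2, 12->5, 8->4, 1->1
Step 2: d_i = R_x(i) - R_y(i); compute d_i^2.
  (8-7)^2=1, (10-10)^2=0, (9-3)^2=36, (6-6)^2=0, (4-9)^2=25, (2-8)^2=36, (1-2)^2=1, (5-5)^2=0, (3-4)^2=1, (7-1)^2=36
sum(d^2) = 136.
Step 3: rho = 1 - 6*136 / (10*(10^2 - 1)) = 1 - 816/990 = 0.175758.
Step 4: Under H0, t = rho * sqrt((n-2)/(1-rho^2)) = 0.5050 ~ t(8).
Step 5: Two-sided p-value from the t-distribution with 8 df = 0.627188.
Step 6: alpha = 0.05. fail to reject H0.

rho = 0.1758, p = 0.627188, fail to reject H0 at alpha = 0.05.


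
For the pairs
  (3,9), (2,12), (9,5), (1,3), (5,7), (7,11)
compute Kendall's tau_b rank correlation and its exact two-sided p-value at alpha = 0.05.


Step 1: Enumerate the 15 unordered pairs (i,j) with i<j and classify each by sign(x_j-x_i) * sign(y_j-y_i).
  (1,2):dx=-1,dy=+3->D; (1,3):dx=+6,dy=-4->D; (1,4):dx=-2,dy=-6->C; (1,5):dx=+2,dy=-2->D
  (1,6):dx=+4,dy=+2->C; (2,3):dx=+7,dy=-7->D; (2,4):dx=-1,dy=-9->C; (2,5):dx=+3,dy=-5->D
  (2,6):dx=+5,dy=-1->D; (3,4):dx=-8,dy=-2->C; (3,5):dx=-4,dy=+2->D; (3,6):dx=-2,dy=+6->D
  (4,5):dx=+4,dy=+4->C; (4,6):dx=+6,dy=+8->C; (5,6):dx=+2,dy=+4->C
Step 2: C = 7, D = 8, total pairs = 15.
Step 3: tau = (C - D)/(n(n-1)/2) = (7 - 8)/15 = -0.066667.
Step 4: Exact two-sided p-value (enumerate n! = 720 permutations of y under H0): p = 1.000000.
Step 5: alpha = 0.05. fail to reject H0.

tau_b = -0.0667 (C=7, D=8), p = 1.000000, fail to reject H0.


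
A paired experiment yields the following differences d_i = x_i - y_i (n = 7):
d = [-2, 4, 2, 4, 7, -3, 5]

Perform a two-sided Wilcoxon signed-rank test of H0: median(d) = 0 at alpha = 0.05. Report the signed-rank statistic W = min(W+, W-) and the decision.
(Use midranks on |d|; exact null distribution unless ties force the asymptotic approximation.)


Step 1: Drop any zero differences (none here) and take |d_i|.
|d| = [2, 4, 2, 4, 7, 3, 5]
Step 2: Midrank |d_i| (ties get averaged ranks).
ranks: |2|->1.5, |4|->4.5, |2|->1.5, |4|->4.5, |7|->7, |3|->3, |5|->6
Step 3: Attach original signs; sum ranks with positive sign and with negative sign.
W+ = 4.5 + 1.5 + 4.5 + 7 + 6 = 23.5
W- = 1.5 + 3 = 4.5
(Check: W+ + W- = 28 should equal n(n+1)/2 = 28.)
Step 4: Test statistic W = min(W+, W-) = 4.5.
Step 5: Ties in |d|, so use the tie-corrected normal approximation.
        E[W] = n(n+1)/4 = 7*8/4 = 14.
        Tie groups: |d|=2 (t=2), |d|=4 (t=2); sum(t^3 - t) = 12.
        Var[W] = n(n+1)(2n+1)/24 - sum(t^3-t)/48 = 840/24 - 12/48 = 34.75.
        z = (W - E[W]) / sqrt(Var[W]) = (4.5 - 14) / 5.8949 = -1.6116.
        Two-sided p = 2*Phi(z) = 0.107058.
Step 6: alpha = 0.05. fail to reject H0.

W+ = 23.5, W- = 4.5, W = min = 4.5, p = 0.107058, fail to reject H0.


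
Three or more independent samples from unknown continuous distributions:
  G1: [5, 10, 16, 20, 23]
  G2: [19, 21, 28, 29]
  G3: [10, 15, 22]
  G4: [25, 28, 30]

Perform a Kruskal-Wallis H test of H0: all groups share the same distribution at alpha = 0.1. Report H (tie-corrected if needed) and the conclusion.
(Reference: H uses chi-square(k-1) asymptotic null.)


Step 1: Combine all N = 15 observations and assign midranks.
sorted (value, group, rank): (5,G1,1), (10,G1,2.5), (10,G3,2.5), (15,G3,4), (16,G1,5), (19,G2,6), (20,G1,7), (21,G2,8), (22,G3,9), (23,G1,10), (25,G4,11), (28,G2,12.5), (28,G4,12.5), (29,G2,14), (30,G4,15)
Step 2: Sum ranks within each group.
R_1 = 25.5 (n_1 = 5)
R_2 = 40.5 (n_2 = 4)
R_3 = 15.5 (n_3 = 3)
R_4 = 38.5 (n_4 = 3)
Step 3: H = 12/(N(N+1)) * sum(R_i^2/n_i) - 3(N+1)
     = 12/(15*16) * (25.5^2/5 + 40.5^2/4 + 15.5^2/3 + 38.5^2/3) - 3*16
     = 0.050000 * 1114.28 - 48
     = 7.713958.
Step 4: Ties present; correction factor C = 1 - 12/(15^3 - 15) = 0.996429. Corrected H = 7.713958 / 0.996429 = 7.741607.
Step 5: Under H0, H ~ chi^2(3); p-value = 0.051665.
Step 6: alpha = 0.1. reject H0.

H = 7.7416, df = 3, p = 0.051665, reject H0.


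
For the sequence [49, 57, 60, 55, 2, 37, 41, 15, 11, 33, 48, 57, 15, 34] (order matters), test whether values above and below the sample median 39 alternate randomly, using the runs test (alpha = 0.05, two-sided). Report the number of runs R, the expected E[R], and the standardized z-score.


Step 1: Compute median = 39; label A = above, B = below.
Labels in order: AAAABBABBBAABB  (n_A = 7, n_B = 7)
Step 2: Count runs R = 6.
Step 3: Under H0 (random ordering), E[R] = 2*n_A*n_B/(n_A+n_B) + 1 = 2*7*7/14 + 1 = 8.0000.
        Var[R] = 2*n_A*n_B*(2*n_A*n_B - n_A - n_B) / ((n_A+n_B)^2 * (n_A+n_B-1)) = 8232/2548 = 3.2308.
        SD[R] = 1.7974.
Step 4: Continuity-corrected z = (R + 0.5 - E[R]) / SD[R] = (6 + 0.5 - 8.0000) / 1.7974 = -0.8345.
Step 5: Two-sided p-value via normal approximation = 2*(1 - Phi(|z|)) = 0.403986.
Step 6: alpha = 0.05. fail to reject H0.

R = 6, z = -0.8345, p = 0.403986, fail to reject H0.


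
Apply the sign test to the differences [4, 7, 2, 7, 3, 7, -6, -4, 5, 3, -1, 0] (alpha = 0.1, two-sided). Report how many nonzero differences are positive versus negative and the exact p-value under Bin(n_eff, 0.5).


Step 1: Discard zero differences. Original n = 12; n_eff = number of nonzero differences = 11.
Nonzero differences (with sign): +4, +7, +2, +7, +3, +7, -6, -4, +5, +3, -1
Step 2: Count signs: positive = 8, negative = 3.
Step 3: Under H0: P(positive) = 0.5, so the number of positives S ~ Bin(11, 0.5).
Step 4: Two-sided exact p-value = sum of Bin(11,0.5) probabilities at or below the observed probability = 0.226562.
Step 5: alpha = 0.1. fail to reject H0.

n_eff = 11, pos = 8, neg = 3, p = 0.226562, fail to reject H0.


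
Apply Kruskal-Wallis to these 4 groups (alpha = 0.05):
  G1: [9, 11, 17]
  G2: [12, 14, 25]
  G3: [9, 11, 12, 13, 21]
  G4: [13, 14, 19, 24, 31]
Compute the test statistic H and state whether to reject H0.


Step 1: Combine all N = 16 observations and assign midranks.
sorted (value, group, rank): (9,G1,1.5), (9,G3,1.5), (11,G1,3.5), (11,G3,3.5), (12,G2,5.5), (12,G3,5.5), (13,G3,7.5), (13,G4,7.5), (14,G2,9.5), (14,G4,9.5), (17,G1,11), (19,G4,12), (21,G3,13), (24,G4,14), (25,G2,15), (31,G4,16)
Step 2: Sum ranks within each group.
R_1 = 16 (n_1 = 3)
R_2 = 30 (n_2 = 3)
R_3 = 31 (n_3 = 5)
R_4 = 59 (n_4 = 5)
Step 3: H = 12/(N(N+1)) * sum(R_i^2/n_i) - 3(N+1)
     = 12/(16*17) * (16^2/3 + 30^2/3 + 31^2/5 + 59^2/5) - 3*17
     = 0.044118 * 1273.73 - 51
     = 5.194118.
Step 4: Ties present; correction factor C = 1 - 30/(16^3 - 16) = 0.992647. Corrected H = 5.194118 / 0.992647 = 5.232593.
Step 5: Under H0, H ~ chi^2(3); p-value = 0.155537.
Step 6: alpha = 0.05. fail to reject H0.

H = 5.2326, df = 3, p = 0.155537, fail to reject H0.


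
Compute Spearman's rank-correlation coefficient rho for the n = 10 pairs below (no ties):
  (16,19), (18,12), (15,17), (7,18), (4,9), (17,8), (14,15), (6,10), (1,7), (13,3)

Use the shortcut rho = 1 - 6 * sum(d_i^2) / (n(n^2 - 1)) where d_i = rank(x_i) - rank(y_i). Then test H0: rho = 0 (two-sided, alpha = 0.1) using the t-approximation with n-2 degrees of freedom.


Step 1: Rank x and y separately (midranks; no ties here).
rank(x): 16->8, 18->10, 15->7, 7->4, 4->2, 17->9, 14->6, 6->3, 1->1, 13->5
rank(y): 19->10, 12->6, 17->8, 18->9, 9->4, 8->3, 15->7, 10->5, 7->2, 3->1
Step 2: d_i = R_x(i) - R_y(i); compute d_i^2.
  (8-10)^2=4, (10-6)^2=16, (7-8)^2=1, (4-9)^2=25, (2-4)^2=4, (9-3)^2=36, (6-7)^2=1, (3-5)^2=4, (1-2)^2=1, (5-1)^2=16
sum(d^2) = 108.
Step 3: rho = 1 - 6*108 / (10*(10^2 - 1)) = 1 - 648/990 = 0.345455.
Step 4: Under H0, t = rho * sqrt((n-2)/(1-rho^2)) = 1.0412 ~ t(8).
Step 5: Two-sided p-value from the t-distribution with 8 df = 0.328227.
Step 6: alpha = 0.1. fail to reject H0.

rho = 0.3455, p = 0.328227, fail to reject H0 at alpha = 0.1.


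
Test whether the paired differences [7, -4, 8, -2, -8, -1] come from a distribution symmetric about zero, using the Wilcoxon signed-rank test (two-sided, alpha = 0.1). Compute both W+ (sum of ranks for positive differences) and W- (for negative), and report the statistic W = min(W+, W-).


Step 1: Drop any zero differences (none here) and take |d_i|.
|d| = [7, 4, 8, 2, 8, 1]
Step 2: Midrank |d_i| (ties get averaged ranks).
ranks: |7|->4, |4|->3, |8|->5.5, |2|->2, |8|->5.5, |1|->1
Step 3: Attach original signs; sum ranks with positive sign and with negative sign.
W+ = 4 + 5.5 = 9.5
W- = 3 + 2 + 5.5 + 1 = 11.5
(Check: W+ + W- = 21 should equal n(n+1)/2 = 21.)
Step 4: Test statistic W = min(W+, W-) = 9.5.
Step 5: Ties in |d|, so use the tie-corrected normal approximation.
        E[W] = n(n+1)/4 = 6*7/4 = 10.5.
        Tie groups: |d|=8 (t=2); sum(t^3 - t) = 6.
        Var[W] = n(n+1)(2n+1)/24 - sum(t^3-t)/48 = 546/24 - 6/48 = 22.625.
        z = (W - E[W]) / sqrt(Var[W]) = (9.5 - 10.5) / 4.7566 = -0.2102.
        Two-sided p = 2*Phi(z) = 0.833484.
Step 6: alpha = 0.1. fail to reject H0.

W+ = 9.5, W- = 11.5, W = min = 9.5, p = 0.833484, fail to reject H0.


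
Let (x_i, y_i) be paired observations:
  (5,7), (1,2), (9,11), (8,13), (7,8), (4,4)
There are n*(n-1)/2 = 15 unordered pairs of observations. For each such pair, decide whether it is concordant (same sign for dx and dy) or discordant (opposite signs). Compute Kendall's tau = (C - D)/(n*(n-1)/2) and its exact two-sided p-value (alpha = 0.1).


Step 1: Enumerate the 15 unordered pairs (i,j) with i<j and classify each by sign(x_j-x_i) * sign(y_j-y_i).
  (1,2):dx=-4,dy=-5->C; (1,3):dx=+4,dy=+4->C; (1,4):dx=+3,dy=+6->C; (1,5):dx=+2,dy=+1->C
  (1,6):dx=-1,dy=-3->C; (2,3):dx=+8,dy=+9->C; (2,4):dx=+7,dy=+11->C; (2,5):dx=+6,dy=+6->C
  (2,6):dx=+3,dy=+2->C; (3,4):dx=-1,dy=+2->D; (3,5):dx=-2,dy=-3->C; (3,6):dx=-5,dy=-7->C
  (4,5):dx=-1,dy=-5->C; (4,6):dx=-4,dy=-9->C; (5,6):dx=-3,dy=-4->C
Step 2: C = 14, D = 1, total pairs = 15.
Step 3: tau = (C - D)/(n(n-1)/2) = (14 - 1)/15 = 0.866667.
Step 4: Exact two-sided p-value (enumerate n! = 720 permutations of y under H0): p = 0.016667.
Step 5: alpha = 0.1. reject H0.

tau_b = 0.8667 (C=14, D=1), p = 0.016667, reject H0.


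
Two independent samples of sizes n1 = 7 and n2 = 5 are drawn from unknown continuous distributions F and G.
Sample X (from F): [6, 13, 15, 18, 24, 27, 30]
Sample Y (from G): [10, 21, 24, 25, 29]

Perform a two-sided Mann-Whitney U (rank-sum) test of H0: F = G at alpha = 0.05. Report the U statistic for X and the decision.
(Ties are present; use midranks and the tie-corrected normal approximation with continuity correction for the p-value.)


Step 1: Combine and sort all 12 observations; assign midranks.
sorted (value, group): (6,X), (10,Y), (13,X), (15,X), (18,X), (21,Y), (24,X), (24,Y), (25,Y), (27,X), (29,Y), (30,X)
ranks: 6->1, 10->2, 13->3, 15->4, 18->5, 21->6, 24->7.5, 24->7.5, 25->9, 27->10, 29->11, 30->12
Step 2: Rank sum for X: R1 = 1 + 3 + 4 + 5 + 7.5 + 10 + 12 = 42.5.
Step 3: U_X = R1 - n1(n1+1)/2 = 42.5 - 7*8/2 = 42.5 - 28 = 14.5.
       U_Y = n1*n2 - U_X = 35 - 14.5 = 20.5.
Step 4: Ties are present, so use the tie-corrected normal approximation (with continuity correction) for the p-value.
Step 5: p-value = 0.684221; compare to alpha = 0.05. fail to reject H0.

U_X = 14.5, p = 0.684221, fail to reject H0 at alpha = 0.05.


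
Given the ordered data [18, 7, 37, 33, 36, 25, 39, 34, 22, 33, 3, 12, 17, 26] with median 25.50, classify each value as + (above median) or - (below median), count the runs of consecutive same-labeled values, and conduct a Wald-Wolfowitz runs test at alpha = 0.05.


Step 1: Compute median = 25.50; label A = above, B = below.
Labels in order: BBAAABAABABBBA  (n_A = 7, n_B = 7)
Step 2: Count runs R = 8.
Step 3: Under H0 (random ordering), E[R] = 2*n_A*n_B/(n_A+n_B) + 1 = 2*7*7/14 + 1 = 8.0000.
        Var[R] = 2*n_A*n_B*(2*n_A*n_B - n_A - n_B) / ((n_A+n_B)^2 * (n_A+n_B-1)) = 8232/2548 = 3.2308.
        SD[R] = 1.7974.
Step 4: R = E[R], so z = 0 with no continuity correction.
Step 5: Two-sided p-value via normal approximation = 2*(1 - Phi(|z|)) = 1.000000.
Step 6: alpha = 0.05. fail to reject H0.

R = 8, z = 0.0000, p = 1.000000, fail to reject H0.


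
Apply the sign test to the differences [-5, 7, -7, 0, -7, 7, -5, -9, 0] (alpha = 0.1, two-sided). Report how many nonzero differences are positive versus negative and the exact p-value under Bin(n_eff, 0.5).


Step 1: Discard zero differences. Original n = 9; n_eff = number of nonzero differences = 7.
Nonzero differences (with sign): -5, +7, -7, -7, +7, -5, -9
Step 2: Count signs: positive = 2, negative = 5.
Step 3: Under H0: P(positive) = 0.5, so the number of positives S ~ Bin(7, 0.5).
Step 4: Two-sided exact p-value = sum of Bin(7,0.5) probabilities at or below the observed probability = 0.453125.
Step 5: alpha = 0.1. fail to reject H0.

n_eff = 7, pos = 2, neg = 5, p = 0.453125, fail to reject H0.


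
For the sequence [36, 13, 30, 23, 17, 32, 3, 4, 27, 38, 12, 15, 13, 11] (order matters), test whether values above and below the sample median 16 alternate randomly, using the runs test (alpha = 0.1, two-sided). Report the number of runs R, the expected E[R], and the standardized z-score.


Step 1: Compute median = 16; label A = above, B = below.
Labels in order: ABAAAABBAABBBB  (n_A = 7, n_B = 7)
Step 2: Count runs R = 6.
Step 3: Under H0 (random ordering), E[R] = 2*n_A*n_B/(n_A+n_B) + 1 = 2*7*7/14 + 1 = 8.0000.
        Var[R] = 2*n_A*n_B*(2*n_A*n_B - n_A - n_B) / ((n_A+n_B)^2 * (n_A+n_B-1)) = 8232/2548 = 3.2308.
        SD[R] = 1.7974.
Step 4: Continuity-corrected z = (R + 0.5 - E[R]) / SD[R] = (6 + 0.5 - 8.0000) / 1.7974 = -0.8345.
Step 5: Two-sided p-value via normal approximation = 2*(1 - Phi(|z|)) = 0.403986.
Step 6: alpha = 0.1. fail to reject H0.

R = 6, z = -0.8345, p = 0.403986, fail to reject H0.


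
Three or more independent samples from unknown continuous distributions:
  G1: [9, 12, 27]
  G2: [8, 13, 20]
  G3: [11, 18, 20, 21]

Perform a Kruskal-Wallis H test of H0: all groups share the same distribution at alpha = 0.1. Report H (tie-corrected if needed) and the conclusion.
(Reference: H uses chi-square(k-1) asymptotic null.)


Step 1: Combine all N = 10 observations and assign midranks.
sorted (value, group, rank): (8,G2,1), (9,G1,2), (11,G3,3), (12,G1,4), (13,G2,5), (18,G3,6), (20,G2,7.5), (20,G3,7.5), (21,G3,9), (27,G1,10)
Step 2: Sum ranks within each group.
R_1 = 16 (n_1 = 3)
R_2 = 13.5 (n_2 = 3)
R_3 = 25.5 (n_3 = 4)
Step 3: H = 12/(N(N+1)) * sum(R_i^2/n_i) - 3(N+1)
     = 12/(10*11) * (16^2/3 + 13.5^2/3 + 25.5^2/4) - 3*11
     = 0.109091 * 308.646 - 33
     = 0.670455.
Step 4: Ties present; correction factor C = 1 - 6/(10^3 - 10) = 0.993939. Corrected H = 0.670455 / 0.993939 = 0.674543.
Step 5: Under H0, H ~ chi^2(2); p-value = 0.713715.
Step 6: alpha = 0.1. fail to reject H0.

H = 0.6745, df = 2, p = 0.713715, fail to reject H0.


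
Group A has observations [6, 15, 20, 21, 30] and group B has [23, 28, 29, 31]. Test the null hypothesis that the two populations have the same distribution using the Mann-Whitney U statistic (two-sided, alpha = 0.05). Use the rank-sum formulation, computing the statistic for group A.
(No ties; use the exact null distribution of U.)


Step 1: Combine and sort all 9 observations; assign midranks.
sorted (value, group): (6,X), (15,X), (20,X), (21,X), (23,Y), (28,Y), (29,Y), (30,X), (31,Y)
ranks: 6->1, 15->2, 20->3, 21->4, 23->5, 28->6, 29->7, 30->8, 31->9
Step 2: Rank sum for X: R1 = 1 + 2 + 3 + 4 + 8 = 18.
Step 3: U_X = R1 - n1(n1+1)/2 = 18 - 5*6/2 = 18 - 15 = 3.
       U_Y = n1*n2 - U_X = 20 - 3 = 17.
Step 4: No ties, so the exact null distribution of U (based on enumerating the C(9,5) = 126 equally likely rank assignments) gives the two-sided p-value.
Step 5: p-value = 0.111111; compare to alpha = 0.05. fail to reject H0.

U_X = 3, p = 0.111111, fail to reject H0 at alpha = 0.05.


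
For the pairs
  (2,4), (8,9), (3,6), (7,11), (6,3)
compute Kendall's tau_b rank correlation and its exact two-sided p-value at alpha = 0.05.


Step 1: Enumerate the 10 unordered pairs (i,j) with i<j and classify each by sign(x_j-x_i) * sign(y_j-y_i).
  (1,2):dx=+6,dy=+5->C; (1,3):dx=+1,dy=+2->C; (1,4):dx=+5,dy=+7->C; (1,5):dx=+4,dy=-1->D
  (2,3):dx=-5,dy=-3->C; (2,4):dx=-1,dy=+2->D; (2,5):dx=-2,dy=-6->C; (3,4):dx=+4,dy=+5->C
  (3,5):dx=+3,dy=-3->D; (4,5):dx=-1,dy=-8->C
Step 2: C = 7, D = 3, total pairs = 10.
Step 3: tau = (C - D)/(n(n-1)/2) = (7 - 3)/10 = 0.400000.
Step 4: Exact two-sided p-value (enumerate n! = 120 permutations of y under H0): p = 0.483333.
Step 5: alpha = 0.05. fail to reject H0.

tau_b = 0.4000 (C=7, D=3), p = 0.483333, fail to reject H0.


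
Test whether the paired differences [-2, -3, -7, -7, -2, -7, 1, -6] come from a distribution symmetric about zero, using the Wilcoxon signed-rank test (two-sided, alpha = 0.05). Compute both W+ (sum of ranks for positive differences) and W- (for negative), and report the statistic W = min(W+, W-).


Step 1: Drop any zero differences (none here) and take |d_i|.
|d| = [2, 3, 7, 7, 2, 7, 1, 6]
Step 2: Midrank |d_i| (ties get averaged ranks).
ranks: |2|->2.5, |3|->4, |7|->7, |7|->7, |2|->2.5, |7|->7, |1|->1, |6|->5
Step 3: Attach original signs; sum ranks with positive sign and with negative sign.
W+ = 1 = 1
W- = 2.5 + 4 + 7 + 7 + 2.5 + 7 + 5 = 35
(Check: W+ + W- = 36 should equal n(n+1)/2 = 36.)
Step 4: Test statistic W = min(W+, W-) = 1.
Step 5: Ties in |d|, so use the tie-corrected normal approximation.
        E[W] = n(n+1)/4 = 8*9/4 = 18.
        Tie groups: |d|=2 (t=2), |d|=7 (t=3); sum(t^3 - t) = 30.
        Var[W] = n(n+1)(2n+1)/24 - sum(t^3-t)/48 = 1224/24 - 30/48 = 50.375.
        z = (W - E[W]) / sqrt(Var[W]) = (1 - 18) / 7.0975 = -2.3952.
        Two-sided p = 2*Phi(z) = 0.016611.
Step 6: alpha = 0.05. reject H0.

W+ = 1, W- = 35, W = min = 1, p = 0.016611, reject H0.
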